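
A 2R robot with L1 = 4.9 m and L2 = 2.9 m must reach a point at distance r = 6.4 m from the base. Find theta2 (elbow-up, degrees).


cos(theta2) = (r^2 - L1^2 - L2^2) / (2*L1*L2)
cos(theta2) = (40.96 - 24.01 - 8.41) / 28.42
cos(theta2) = 0.300493
theta2 = 72.5128 degrees


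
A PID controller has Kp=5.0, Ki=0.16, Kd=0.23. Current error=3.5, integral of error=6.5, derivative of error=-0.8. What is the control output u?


u = Kp*e + Ki*int(e) + Kd*de/dt
= 5.0*3.5 + 0.16*6.5 + 0.23*(-0.8)
= 17.5 + 1.04 + -0.184
= 18.356


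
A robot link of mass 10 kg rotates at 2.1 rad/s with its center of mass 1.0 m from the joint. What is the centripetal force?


F = m * omega^2 * r
= 10 * 2.1^2 * 1.0
= 10 * 4.41 * 1.0
= 44.1 N


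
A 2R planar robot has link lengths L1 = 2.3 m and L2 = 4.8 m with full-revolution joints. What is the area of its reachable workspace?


r_max = L1 + L2 = 7.1 m
r_min = |L1 - L2| = 2.5 m
Area = pi*(r_max^2 - r_min^2)
= pi*(50.41 - 6.25)
= pi * 44.16
= 138.7327 m^2


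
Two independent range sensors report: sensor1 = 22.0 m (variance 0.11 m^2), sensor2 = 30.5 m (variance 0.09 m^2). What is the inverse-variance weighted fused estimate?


w1 = (1/var1) / (1/var1 + 1/var2)
   = 9.0909 / (9.0909 + 11.1111) = 0.45
w2 = 1 - w1 = 0.55
fused = w1*s1 + w2*s2 = 9.9 + 16.775
= 26.675 m


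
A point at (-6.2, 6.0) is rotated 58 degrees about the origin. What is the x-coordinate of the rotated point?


x' = x*cos(theta) - y*sin(theta)
cos(58 deg) = 0.5299, sin(58 deg) = 0.848
x' = -6.2 * 0.5299 - 6.0 * 0.848
= -3.2855 - 5.0883
= -8.3738


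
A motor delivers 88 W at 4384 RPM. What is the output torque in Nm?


omega = 4384 * 2*pi/60 = 459.0914 rad/s
tau = P / omega = 88 / 459.0914
= 0.1917 Nm


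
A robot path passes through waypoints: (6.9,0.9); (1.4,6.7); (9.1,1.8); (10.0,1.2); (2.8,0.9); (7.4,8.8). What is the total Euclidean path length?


Segment lengths:
  seg1 = sqrt((-5.5)^2 + (5.8)^2) = 7.9931
  seg2 = sqrt((7.7)^2 + (-4.9)^2) = 9.1269
  seg3 = sqrt((0.9)^2 + (-0.6)^2) = 1.0817
  seg4 = sqrt((-7.2)^2 + (-0.3)^2) = 7.2062
  seg5 = sqrt((4.6)^2 + (7.9)^2) = 9.1417
Total = 34.5496


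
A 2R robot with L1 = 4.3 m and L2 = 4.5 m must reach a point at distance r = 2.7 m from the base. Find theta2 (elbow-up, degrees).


cos(theta2) = (r^2 - L1^2 - L2^2) / (2*L1*L2)
cos(theta2) = (7.29 - 18.49 - 20.25) / 38.7
cos(theta2) = -0.812661
theta2 = 144.3568 degrees


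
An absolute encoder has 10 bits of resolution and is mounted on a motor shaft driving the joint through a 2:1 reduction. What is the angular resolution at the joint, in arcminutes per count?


counts = 2^10 = 1024
effective counts at joint = 1024 * 2 = 2048
resolution = 360*60 / 2048
= 10.5469 arcmin/count


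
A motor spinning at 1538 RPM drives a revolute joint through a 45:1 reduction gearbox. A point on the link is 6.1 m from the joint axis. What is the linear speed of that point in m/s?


omega_motor = 1538 * 2*pi/60 = 161.059 rad/s
omega_joint = omega_motor / 45 = 3.5791 rad/s
v = omega_joint * r = 3.5791 * 6.1
= 21.8324 m/s


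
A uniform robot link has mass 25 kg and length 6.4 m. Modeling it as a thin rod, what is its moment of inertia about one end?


I = (1/3) * m * L^2
= (1/3) * 25 * 6.4^2
= 0.333333 * 25 * 40.96
= 341.3333 kg*m^2


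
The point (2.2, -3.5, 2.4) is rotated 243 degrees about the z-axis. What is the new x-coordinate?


Rotation about z-axis: x' = x*cos(theta) - y*sin(theta)
= 2.2 * -0.454 - -3.5 * -0.891
= -4.1173


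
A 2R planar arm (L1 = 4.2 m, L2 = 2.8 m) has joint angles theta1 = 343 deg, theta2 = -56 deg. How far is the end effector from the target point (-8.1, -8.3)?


End effector via forward kinematics:
x = L1*cos(t1) + L2*cos(t1+t2) = 4.8351
y = L1*sin(t1) + L2*sin(t1+t2) = -3.9056
Distance to target:
d = sqrt((-8.1 - 4.8351)^2 + (-8.3 - -3.9056)^2)
= sqrt(167.3173 + 19.3106)
= 13.6612 m


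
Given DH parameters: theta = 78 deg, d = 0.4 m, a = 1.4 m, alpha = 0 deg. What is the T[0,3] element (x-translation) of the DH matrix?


T[0,3] = a * cos(theta)
= 1.4 * cos(78 deg)
= 1.4 * 0.2079
= 0.2911


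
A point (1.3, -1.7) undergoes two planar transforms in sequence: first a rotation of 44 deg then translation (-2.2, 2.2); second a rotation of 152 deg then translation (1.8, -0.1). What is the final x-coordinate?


After transform 1:
x1 = cos(44)*1.3 - sin(44)*-1.7 + -2.2 = -0.0839
y1 = sin(44)*1.3 + cos(44)*-1.7 + 2.2 = 1.8802
After transform 2:
x2 = cos(152)*-0.0839 - sin(152)*1.8802 + 1.8
= 0.9914


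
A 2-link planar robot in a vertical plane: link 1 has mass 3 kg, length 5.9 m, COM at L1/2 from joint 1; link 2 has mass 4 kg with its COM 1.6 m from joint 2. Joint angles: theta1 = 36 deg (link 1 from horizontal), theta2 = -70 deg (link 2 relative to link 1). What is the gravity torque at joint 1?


Horizontal distance from joint 1 to link-1 COM:
  x_c1 = (L1/2)*cos(t1) = 2.95 * 0.809 = 2.3866 m
Horizontal distance from joint 1 to link-2 COM:
  x_c2 = L1*cos(t1) + Lc2*cos(t1+t2)
       = 5.9*0.809 + 1.6*0.829 = 6.0997 m
tau1 = m1*g*x_c1 + m2*g*x_c2
     = 3*9.81*2.3866 + 4*9.81*6.0997
     = 70.2376 + 239.3507
     = 309.5883 Nm


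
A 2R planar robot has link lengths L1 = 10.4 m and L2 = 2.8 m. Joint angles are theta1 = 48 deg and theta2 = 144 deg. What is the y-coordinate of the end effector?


Convert angles to radians: theta1 = 0.8378, theta2 = 2.5133
y = L1*sin(theta1) + L2*sin(theta1+theta2)
y = 7.7287 + -0.5822
y = 7.1466


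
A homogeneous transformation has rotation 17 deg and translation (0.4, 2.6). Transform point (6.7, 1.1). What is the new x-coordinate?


x' = cos(theta)*px - sin(theta)*py + tx
= 0.9563*6.7 - 0.2924*1.1 + 0.4
= 6.4856


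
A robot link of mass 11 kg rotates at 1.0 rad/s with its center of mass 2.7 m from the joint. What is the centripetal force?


F = m * omega^2 * r
= 11 * 1.0^2 * 2.7
= 11 * 1.0 * 2.7
= 29.7 N


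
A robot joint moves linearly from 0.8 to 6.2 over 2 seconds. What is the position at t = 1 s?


s = t/T = 1/2 = 0.5
p(t) = p0 + (pf-p0)*s
= 0.8 + (6.2 - 0.8) * 0.5
= 3.5


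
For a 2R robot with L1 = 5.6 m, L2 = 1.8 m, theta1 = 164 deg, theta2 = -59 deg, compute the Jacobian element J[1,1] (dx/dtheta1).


J[1,1] = -L1*sin(t1) - L2*sin(t1+t2)
= -5.6*sin(164) - 1.8*sin(105)
= -3.2822


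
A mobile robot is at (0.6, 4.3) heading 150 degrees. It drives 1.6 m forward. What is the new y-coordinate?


y_new = y0 + d*sin(theta)
= 4.3 + 1.6*sin(150)
= 4.3 + 0.8
= 5.1


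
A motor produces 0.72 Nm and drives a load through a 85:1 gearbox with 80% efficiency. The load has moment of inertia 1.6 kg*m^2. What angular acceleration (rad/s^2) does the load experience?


tau_out = tau_motor * N * eta
= 0.72 * 85 * 0.8 = 48.96 Nm
alpha = tau_out / I = 48.96 / 1.6
= 30.6 rad/s^2


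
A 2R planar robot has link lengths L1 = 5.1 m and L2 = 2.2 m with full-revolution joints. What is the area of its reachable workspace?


r_max = L1 + L2 = 7.3 m
r_min = |L1 - L2| = 2.9 m
Area = pi*(r_max^2 - r_min^2)
= pi*(53.29 - 8.41)
= pi * 44.88
= 140.9947 m^2


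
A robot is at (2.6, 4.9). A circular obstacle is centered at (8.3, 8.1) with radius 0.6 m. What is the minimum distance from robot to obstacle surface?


center_dist = sqrt((2.6-8.3)^2 + (4.9-8.1)^2)
= sqrt(32.49 + 10.24)
= 6.5368
min_dist = center_dist - radius = 6.5368 - 0.6 = 5.9368 m


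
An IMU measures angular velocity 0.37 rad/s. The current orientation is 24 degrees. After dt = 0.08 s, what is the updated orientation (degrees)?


delta_theta = w * dt = 0.37 * 0.08 = 0.0296 rad
= 1.696 deg
theta_new = 24 + 1.696 = 25.696 deg


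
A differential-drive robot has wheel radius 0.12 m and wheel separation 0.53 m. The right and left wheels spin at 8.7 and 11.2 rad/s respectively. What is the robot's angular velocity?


vR = r*wR = 0.12*8.7 = 1.044 m/s
vL = r*wL = 0.12*11.2 = 1.344 m/s
v = (vR+vL)/2 = 1.194 m/s
omega = (vR-vL)/L = -0.566 rad/s
angular velocity = -0.566 rad/s


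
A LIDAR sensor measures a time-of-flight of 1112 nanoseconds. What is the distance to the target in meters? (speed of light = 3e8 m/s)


tof = 1112 ns = 1.112e-06 s
dist = c * tof / 2
= 3e8 * 1.112e-06 / 2
= 166.8 m


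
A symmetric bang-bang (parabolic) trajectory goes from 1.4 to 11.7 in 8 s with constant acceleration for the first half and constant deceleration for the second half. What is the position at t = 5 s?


Symmetric rest-to-rest: each phase covers (pf-p0)/2 in time T/2. 0.5*a*(T/2)^2 = (pf-p0)/2 => a = 4*(pf-p0)/T^2
a = 4*(11.7-1.4)/8^2 = 0.6437
t = 5 is in the deceleration phase (t > T/2).
p = pf - 0.5*a*(T-t)^2 = 11.7 - 0.5*0.6437*3^2
= 8.8031


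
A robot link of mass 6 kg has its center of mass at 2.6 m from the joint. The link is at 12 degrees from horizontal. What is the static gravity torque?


tau = m*g*L*cos(angle)
= 6 * 9.81 * 2.6 * cos(12 deg)
= 6 * 9.81 * 2.6 * 0.9781
= 149.6918 Nm


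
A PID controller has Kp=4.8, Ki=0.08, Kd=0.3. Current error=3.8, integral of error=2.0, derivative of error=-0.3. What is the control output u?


u = Kp*e + Ki*int(e) + Kd*de/dt
= 4.8*3.8 + 0.08*2.0 + 0.3*(-0.3)
= 18.24 + 0.16 + -0.09
= 18.31


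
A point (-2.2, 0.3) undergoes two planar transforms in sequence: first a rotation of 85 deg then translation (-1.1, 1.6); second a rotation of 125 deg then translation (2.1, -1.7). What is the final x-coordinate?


After transform 1:
x1 = cos(85)*-2.2 - sin(85)*0.3 + -1.1 = -1.5906
y1 = sin(85)*-2.2 + cos(85)*0.3 + 1.6 = -0.5655
After transform 2:
x2 = cos(125)*-1.5906 - sin(125)*-0.5655 + 2.1
= 3.4755


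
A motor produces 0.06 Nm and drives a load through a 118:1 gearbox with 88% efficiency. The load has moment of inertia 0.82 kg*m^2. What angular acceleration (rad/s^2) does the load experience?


tau_out = tau_motor * N * eta
= 0.06 * 118 * 0.88 = 6.2304 Nm
alpha = tau_out / I = 6.2304 / 0.82
= 7.598 rad/s^2


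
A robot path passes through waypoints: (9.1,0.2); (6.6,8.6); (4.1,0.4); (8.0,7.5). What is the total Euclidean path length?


Segment lengths:
  seg1 = sqrt((-2.5)^2 + (8.4)^2) = 8.7641
  seg2 = sqrt((-2.5)^2 + (-8.2)^2) = 8.5726
  seg3 = sqrt((3.9)^2 + (7.1)^2) = 8.1006
Total = 25.4374


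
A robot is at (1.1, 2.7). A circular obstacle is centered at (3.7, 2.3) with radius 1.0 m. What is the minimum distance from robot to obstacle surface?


center_dist = sqrt((1.1-3.7)^2 + (2.7-2.3)^2)
= sqrt(6.76 + 0.16)
= 2.6306
min_dist = center_dist - radius = 2.6306 - 1.0 = 1.6306 m


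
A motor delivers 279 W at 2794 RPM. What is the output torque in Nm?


omega = 2794 * 2*pi/60 = 292.587 rad/s
tau = P / omega = 279 / 292.587
= 0.9536 Nm


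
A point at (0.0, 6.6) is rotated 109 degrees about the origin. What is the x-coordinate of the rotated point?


x' = x*cos(theta) - y*sin(theta)
cos(109 deg) = -0.3256, sin(109 deg) = 0.9455
x' = 0.0 * -0.3256 - 6.6 * 0.9455
= -0.0 - 6.2404
= -6.2404


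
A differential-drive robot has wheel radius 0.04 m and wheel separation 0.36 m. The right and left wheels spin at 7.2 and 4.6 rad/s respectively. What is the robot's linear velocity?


vR = r*wR = 0.04*7.2 = 0.288 m/s
vL = r*wL = 0.04*4.6 = 0.184 m/s
v = (vR+vL)/2 = 0.236 m/s
omega = (vR-vL)/L = 0.2889 rad/s
linear velocity = 0.236 m/s


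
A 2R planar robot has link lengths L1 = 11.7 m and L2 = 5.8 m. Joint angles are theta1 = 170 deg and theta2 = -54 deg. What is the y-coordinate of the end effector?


Convert angles to radians: theta1 = 2.9671, theta2 = -0.9425
y = L1*sin(theta1) + L2*sin(theta1+theta2)
y = 2.0317 + 5.213
y = 7.2447


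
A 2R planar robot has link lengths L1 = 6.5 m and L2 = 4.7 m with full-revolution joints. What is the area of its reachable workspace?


r_max = L1 + L2 = 11.2 m
r_min = |L1 - L2| = 1.8 m
Area = pi*(r_max^2 - r_min^2)
= pi*(125.44 - 3.24)
= pi * 122.2
= 383.9026 m^2


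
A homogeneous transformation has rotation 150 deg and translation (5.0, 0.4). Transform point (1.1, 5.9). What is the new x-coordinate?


x' = cos(theta)*px - sin(theta)*py + tx
= -0.866*1.1 - 0.5*5.9 + 5.0
= 1.0974


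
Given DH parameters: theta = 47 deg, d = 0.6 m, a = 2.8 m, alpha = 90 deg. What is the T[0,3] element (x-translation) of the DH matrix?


T[0,3] = a * cos(theta)
= 2.8 * cos(47 deg)
= 2.8 * 0.682
= 1.9096


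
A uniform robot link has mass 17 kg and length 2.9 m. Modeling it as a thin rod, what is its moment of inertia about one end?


I = (1/3) * m * L^2
= (1/3) * 17 * 2.9^2
= 0.333333 * 17 * 8.41
= 47.6567 kg*m^2


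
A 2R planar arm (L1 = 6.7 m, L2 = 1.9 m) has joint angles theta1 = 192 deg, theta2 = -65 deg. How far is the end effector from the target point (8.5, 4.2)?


End effector via forward kinematics:
x = L1*cos(t1) + L2*cos(t1+t2) = -7.697
y = L1*sin(t1) + L2*sin(t1+t2) = 0.1244
Distance to target:
d = sqrt((8.5 - -7.697)^2 + (4.2 - 0.1244)^2)
= sqrt(262.344 + 16.6105)
= 16.7019 m


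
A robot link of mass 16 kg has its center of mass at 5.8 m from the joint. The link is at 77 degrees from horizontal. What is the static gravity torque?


tau = m*g*L*cos(angle)
= 16 * 9.81 * 5.8 * cos(77 deg)
= 16 * 9.81 * 5.8 * 0.225
= 204.7882 Nm


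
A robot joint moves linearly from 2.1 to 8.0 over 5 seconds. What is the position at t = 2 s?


s = t/T = 2/5 = 0.4
p(t) = p0 + (pf-p0)*s
= 2.1 + (8.0 - 2.1) * 0.4
= 4.46


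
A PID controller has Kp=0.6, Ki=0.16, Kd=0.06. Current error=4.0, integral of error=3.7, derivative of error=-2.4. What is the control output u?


u = Kp*e + Ki*int(e) + Kd*de/dt
= 0.6*4.0 + 0.16*3.7 + 0.06*(-2.4)
= 2.4 + 0.592 + -0.144
= 2.848


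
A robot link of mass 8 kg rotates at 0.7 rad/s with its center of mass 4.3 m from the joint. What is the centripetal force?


F = m * omega^2 * r
= 8 * 0.7^2 * 4.3
= 8 * 0.49 * 4.3
= 16.856 N


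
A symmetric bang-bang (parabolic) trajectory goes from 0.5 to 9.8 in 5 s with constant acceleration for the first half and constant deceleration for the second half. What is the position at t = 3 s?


Symmetric rest-to-rest: each phase covers (pf-p0)/2 in time T/2. 0.5*a*(T/2)^2 = (pf-p0)/2 => a = 4*(pf-p0)/T^2
a = 4*(9.8-0.5)/5^2 = 1.488
t = 3 is in the deceleration phase (t > T/2).
p = pf - 0.5*a*(T-t)^2 = 9.8 - 0.5*1.488*2^2
= 6.824


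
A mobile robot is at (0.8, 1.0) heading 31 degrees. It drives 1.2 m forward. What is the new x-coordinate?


x_new = x0 + d*cos(theta)
= 0.8 + 1.2*cos(31)
= 0.8 + 1.0286
= 1.8286


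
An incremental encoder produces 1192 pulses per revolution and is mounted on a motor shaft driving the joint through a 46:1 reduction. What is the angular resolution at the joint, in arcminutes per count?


counts per rev = 1192
effective counts at joint = 1192 * 46 = 54832
resolution = 360*60 / 54832
= 0.3939 arcmin/count


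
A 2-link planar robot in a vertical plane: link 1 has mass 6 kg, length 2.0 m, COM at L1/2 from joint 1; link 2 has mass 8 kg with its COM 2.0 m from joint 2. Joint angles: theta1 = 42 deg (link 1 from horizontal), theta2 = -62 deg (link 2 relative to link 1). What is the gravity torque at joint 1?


Horizontal distance from joint 1 to link-1 COM:
  x_c1 = (L1/2)*cos(t1) = 1.0 * 0.7431 = 0.7431 m
Horizontal distance from joint 1 to link-2 COM:
  x_c2 = L1*cos(t1) + Lc2*cos(t1+t2)
       = 2.0*0.7431 + 2.0*0.9397 = 3.3657 m
tau1 = m1*g*x_c1 + m2*g*x_c2
     = 6*9.81*0.7431 + 8*9.81*3.3657
     = 43.7415 + 264.1382
     = 307.8797 Nm


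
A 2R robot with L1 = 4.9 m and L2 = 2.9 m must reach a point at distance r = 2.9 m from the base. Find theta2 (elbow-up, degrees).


cos(theta2) = (r^2 - L1^2 - L2^2) / (2*L1*L2)
cos(theta2) = (8.41 - 24.01 - 8.41) / 28.42
cos(theta2) = -0.844828
theta2 = 147.6535 degrees


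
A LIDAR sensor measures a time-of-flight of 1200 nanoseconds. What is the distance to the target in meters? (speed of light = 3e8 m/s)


tof = 1200 ns = 1.2e-06 s
dist = c * tof / 2
= 3e8 * 1.2e-06 / 2
= 180.0 m


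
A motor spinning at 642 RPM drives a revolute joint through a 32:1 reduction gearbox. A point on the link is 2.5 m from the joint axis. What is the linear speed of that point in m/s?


omega_motor = 642 * 2*pi/60 = 67.2301 rad/s
omega_joint = omega_motor / 32 = 2.1009 rad/s
v = omega_joint * r = 2.1009 * 2.5
= 5.2524 m/s


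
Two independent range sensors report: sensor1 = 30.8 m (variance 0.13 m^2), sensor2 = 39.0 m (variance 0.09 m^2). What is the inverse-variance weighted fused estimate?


w1 = (1/var1) / (1/var1 + 1/var2)
   = 7.6923 / (7.6923 + 11.1111) = 0.4091
w2 = 1 - w1 = 0.5909
fused = w1*s1 + w2*s2 = 12.6 + 23.0455
= 35.6455 m


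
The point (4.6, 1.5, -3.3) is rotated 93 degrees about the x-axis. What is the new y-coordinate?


Rotation about x-axis: y' = y*cos(theta) - z*sin(theta)
= 1.5 * -0.0523 - -3.3 * 0.9986
= 3.217


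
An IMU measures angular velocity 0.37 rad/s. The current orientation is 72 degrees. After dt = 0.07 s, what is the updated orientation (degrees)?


delta_theta = w * dt = 0.37 * 0.07 = 0.0259 rad
= 1.484 deg
theta_new = 72 + 1.484 = 73.484 deg


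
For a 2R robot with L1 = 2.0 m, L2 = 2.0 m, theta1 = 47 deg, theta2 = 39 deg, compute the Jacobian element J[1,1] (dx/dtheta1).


J[1,1] = -L1*sin(t1) - L2*sin(t1+t2)
= -2.0*sin(47) - 2.0*sin(86)
= -3.4578


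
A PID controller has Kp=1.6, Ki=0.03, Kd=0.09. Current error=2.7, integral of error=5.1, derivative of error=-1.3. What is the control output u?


u = Kp*e + Ki*int(e) + Kd*de/dt
= 1.6*2.7 + 0.03*5.1 + 0.09*(-1.3)
= 4.32 + 0.153 + -0.117
= 4.356


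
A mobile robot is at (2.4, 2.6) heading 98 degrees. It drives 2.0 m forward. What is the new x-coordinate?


x_new = x0 + d*cos(theta)
= 2.4 + 2.0*cos(98)
= 2.4 + -0.2783
= 2.1217


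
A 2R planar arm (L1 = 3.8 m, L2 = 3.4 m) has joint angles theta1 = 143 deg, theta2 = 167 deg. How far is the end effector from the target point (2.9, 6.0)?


End effector via forward kinematics:
x = L1*cos(t1) + L2*cos(t1+t2) = -0.8493
y = L1*sin(t1) + L2*sin(t1+t2) = -0.3177
Distance to target:
d = sqrt((2.9 - -0.8493)^2 + (6.0 - -0.3177)^2)
= sqrt(14.0575 + 39.9128)
= 7.3464 m


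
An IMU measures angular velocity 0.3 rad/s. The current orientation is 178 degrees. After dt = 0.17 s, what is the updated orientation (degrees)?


delta_theta = w * dt = 0.3 * 0.17 = 0.051 rad
= 2.9221 deg
theta_new = 178 + 2.9221 = 180.9221 deg


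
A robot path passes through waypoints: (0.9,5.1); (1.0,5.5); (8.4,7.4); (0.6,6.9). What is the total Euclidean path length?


Segment lengths:
  seg1 = sqrt((0.1)^2 + (0.4)^2) = 0.4123
  seg2 = sqrt((7.4)^2 + (1.9)^2) = 7.64
  seg3 = sqrt((-7.8)^2 + (-0.5)^2) = 7.816
Total = 15.8683


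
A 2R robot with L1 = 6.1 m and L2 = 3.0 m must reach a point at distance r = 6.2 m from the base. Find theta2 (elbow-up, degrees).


cos(theta2) = (r^2 - L1^2 - L2^2) / (2*L1*L2)
cos(theta2) = (38.44 - 37.21 - 9.0) / 36.6
cos(theta2) = -0.212295
theta2 = 102.2569 degrees


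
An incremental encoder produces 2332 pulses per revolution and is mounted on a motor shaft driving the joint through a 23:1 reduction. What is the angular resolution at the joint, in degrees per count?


counts per rev = 2332
effective counts at joint = 2332 * 23 = 53636
resolution = 360 / 53636
= 0.0067 deg/count


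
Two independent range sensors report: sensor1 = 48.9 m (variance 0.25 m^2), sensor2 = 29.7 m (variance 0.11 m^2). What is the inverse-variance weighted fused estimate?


w1 = (1/var1) / (1/var1 + 1/var2)
   = 4.0 / (4.0 + 9.0909) = 0.3056
w2 = 1 - w1 = 0.6944
fused = w1*s1 + w2*s2 = 14.9417 + 20.625
= 35.5667 m


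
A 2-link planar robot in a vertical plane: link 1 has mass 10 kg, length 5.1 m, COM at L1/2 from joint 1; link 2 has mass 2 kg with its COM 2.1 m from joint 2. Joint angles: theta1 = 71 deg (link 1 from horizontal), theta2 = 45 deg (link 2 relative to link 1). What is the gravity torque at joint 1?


Horizontal distance from joint 1 to link-1 COM:
  x_c1 = (L1/2)*cos(t1) = 2.55 * 0.3256 = 0.8302 m
Horizontal distance from joint 1 to link-2 COM:
  x_c2 = L1*cos(t1) + Lc2*cos(t1+t2)
       = 5.1*0.3256 + 2.1*-0.4384 = 0.7398 m
tau1 = m1*g*x_c1 + m2*g*x_c2
     = 10*9.81*0.8302 + 2*9.81*0.7398
     = 81.4425 + 14.5152
     = 95.9577 Nm


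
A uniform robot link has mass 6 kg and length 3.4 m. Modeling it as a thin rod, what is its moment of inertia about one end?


I = (1/3) * m * L^2
= (1/3) * 6 * 3.4^2
= 0.333333 * 6 * 11.56
= 23.12 kg*m^2


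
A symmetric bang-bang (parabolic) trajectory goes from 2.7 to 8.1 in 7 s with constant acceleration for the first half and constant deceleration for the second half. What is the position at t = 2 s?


Symmetric rest-to-rest: each phase covers (pf-p0)/2 in time T/2. 0.5*a*(T/2)^2 = (pf-p0)/2 => a = 4*(pf-p0)/T^2
a = 4*(8.1-2.7)/7^2 = 0.4408
t = 2 is in the acceleration phase (t <= T/2).
p = p0 + 0.5*a*t^2 = 2.7 + 0.5*0.4408*2^2
= 3.5816


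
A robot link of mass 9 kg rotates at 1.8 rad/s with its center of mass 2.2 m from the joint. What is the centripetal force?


F = m * omega^2 * r
= 9 * 1.8^2 * 2.2
= 9 * 3.24 * 2.2
= 64.152 N


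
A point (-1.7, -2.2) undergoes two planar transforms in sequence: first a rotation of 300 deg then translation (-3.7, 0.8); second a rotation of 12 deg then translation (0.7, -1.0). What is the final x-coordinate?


After transform 1:
x1 = cos(300)*-1.7 - sin(300)*-2.2 + -3.7 = -6.4553
y1 = sin(300)*-1.7 + cos(300)*-2.2 + 0.8 = 1.1722
After transform 2:
x2 = cos(12)*-6.4553 - sin(12)*1.1722 + 0.7
= -5.8579


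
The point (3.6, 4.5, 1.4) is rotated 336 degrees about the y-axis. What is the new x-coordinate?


Rotation about y-axis: x' = x*cos(theta) + z*sin(theta)
= 3.6 * 0.9135 + 1.4 * -0.4067
= 2.7193


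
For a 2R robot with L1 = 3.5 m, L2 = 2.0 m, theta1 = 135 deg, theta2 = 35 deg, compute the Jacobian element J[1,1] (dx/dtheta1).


J[1,1] = -L1*sin(t1) - L2*sin(t1+t2)
= -3.5*sin(135) - 2.0*sin(170)
= -2.8222


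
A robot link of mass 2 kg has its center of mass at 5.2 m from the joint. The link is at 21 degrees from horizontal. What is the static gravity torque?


tau = m*g*L*cos(angle)
= 2 * 9.81 * 5.2 * cos(21 deg)
= 2 * 9.81 * 5.2 * 0.9336
= 95.2476 Nm


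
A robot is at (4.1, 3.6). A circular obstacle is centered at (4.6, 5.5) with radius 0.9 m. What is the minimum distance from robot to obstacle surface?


center_dist = sqrt((4.1-4.6)^2 + (3.6-5.5)^2)
= sqrt(0.25 + 3.61)
= 1.9647
min_dist = center_dist - radius = 1.9647 - 0.9 = 1.0647 m


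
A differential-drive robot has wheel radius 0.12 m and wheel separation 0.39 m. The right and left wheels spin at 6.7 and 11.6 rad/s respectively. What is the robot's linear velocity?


vR = r*wR = 0.12*6.7 = 0.804 m/s
vL = r*wL = 0.12*11.6 = 1.392 m/s
v = (vR+vL)/2 = 1.098 m/s
omega = (vR-vL)/L = -1.5077 rad/s
linear velocity = 1.098 m/s


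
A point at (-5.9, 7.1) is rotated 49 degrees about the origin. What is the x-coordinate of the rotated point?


x' = x*cos(theta) - y*sin(theta)
cos(49 deg) = 0.6561, sin(49 deg) = 0.7547
x' = -5.9 * 0.6561 - 7.1 * 0.7547
= -3.8707 - 5.3584
= -9.2292


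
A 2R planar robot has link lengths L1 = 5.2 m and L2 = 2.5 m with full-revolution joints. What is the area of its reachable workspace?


r_max = L1 + L2 = 7.7 m
r_min = |L1 - L2| = 2.7 m
Area = pi*(r_max^2 - r_min^2)
= pi*(59.29 - 7.29)
= pi * 52.0
= 163.3628 m^2


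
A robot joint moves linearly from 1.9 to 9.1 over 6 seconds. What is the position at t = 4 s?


s = t/T = 4/6 = 0.6667
p(t) = p0 + (pf-p0)*s
= 1.9 + (9.1 - 1.9) * 0.6667
= 6.7


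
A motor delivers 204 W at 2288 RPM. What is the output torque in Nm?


omega = 2288 * 2*pi/60 = 239.5988 rad/s
tau = P / omega = 204 / 239.5988
= 0.8514 Nm


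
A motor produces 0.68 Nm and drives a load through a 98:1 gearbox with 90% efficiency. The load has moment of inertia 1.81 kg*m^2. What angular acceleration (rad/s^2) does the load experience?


tau_out = tau_motor * N * eta
= 0.68 * 98 * 0.9 = 59.976 Nm
alpha = tau_out / I = 59.976 / 1.81
= 33.1359 rad/s^2


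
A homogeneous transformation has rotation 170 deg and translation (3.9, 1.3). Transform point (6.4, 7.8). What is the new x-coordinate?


x' = cos(theta)*px - sin(theta)*py + tx
= -0.9848*6.4 - 0.1736*7.8 + 3.9
= -3.7572


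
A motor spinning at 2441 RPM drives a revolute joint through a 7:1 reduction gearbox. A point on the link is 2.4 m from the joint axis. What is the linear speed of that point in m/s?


omega_motor = 2441 * 2*pi/60 = 255.6209 rad/s
omega_joint = omega_motor / 7 = 36.5173 rad/s
v = omega_joint * r = 36.5173 * 2.4
= 87.6415 m/s


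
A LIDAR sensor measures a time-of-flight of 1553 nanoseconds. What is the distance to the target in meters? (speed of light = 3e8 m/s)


tof = 1553 ns = 1.553e-06 s
dist = c * tof / 2
= 3e8 * 1.553e-06 / 2
= 232.95 m


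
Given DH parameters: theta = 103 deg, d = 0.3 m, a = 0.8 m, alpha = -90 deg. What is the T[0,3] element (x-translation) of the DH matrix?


T[0,3] = a * cos(theta)
= 0.8 * cos(103 deg)
= 0.8 * -0.225
= -0.18


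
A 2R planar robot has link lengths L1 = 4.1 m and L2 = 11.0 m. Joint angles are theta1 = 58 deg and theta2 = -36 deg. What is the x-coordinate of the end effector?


Convert angles to radians: theta1 = 1.0123, theta2 = -0.6283
x = L1*cos(theta1) + L2*cos(theta1+theta2)
x = 2.1727 + 10.199
x = 12.3717


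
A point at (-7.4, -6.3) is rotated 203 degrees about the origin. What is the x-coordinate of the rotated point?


x' = x*cos(theta) - y*sin(theta)
cos(203 deg) = -0.9205, sin(203 deg) = -0.3907
x' = -7.4 * -0.9205 - -6.3 * -0.3907
= 6.8117 - 2.4616
= 4.3501


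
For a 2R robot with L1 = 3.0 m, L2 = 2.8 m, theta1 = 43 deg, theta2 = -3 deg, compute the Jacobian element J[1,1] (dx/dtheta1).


J[1,1] = -L1*sin(t1) - L2*sin(t1+t2)
= -3.0*sin(43) - 2.8*sin(40)
= -3.8458


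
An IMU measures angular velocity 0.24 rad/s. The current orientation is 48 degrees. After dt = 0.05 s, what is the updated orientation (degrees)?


delta_theta = w * dt = 0.24 * 0.05 = 0.012 rad
= 0.6875 deg
theta_new = 48 + 0.6875 = 48.6875 deg


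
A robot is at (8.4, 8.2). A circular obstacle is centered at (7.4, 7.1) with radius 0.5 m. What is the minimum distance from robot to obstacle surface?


center_dist = sqrt((8.4-7.4)^2 + (8.2-7.1)^2)
= sqrt(1.0 + 1.21)
= 1.4866
min_dist = center_dist - radius = 1.4866 - 0.5 = 0.9866 m


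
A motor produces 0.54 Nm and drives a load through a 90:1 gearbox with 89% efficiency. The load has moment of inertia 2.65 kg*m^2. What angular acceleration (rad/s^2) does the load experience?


tau_out = tau_motor * N * eta
= 0.54 * 90 * 0.89 = 43.254 Nm
alpha = tau_out / I = 43.254 / 2.65
= 16.3223 rad/s^2


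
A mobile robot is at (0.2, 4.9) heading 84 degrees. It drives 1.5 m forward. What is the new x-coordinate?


x_new = x0 + d*cos(theta)
= 0.2 + 1.5*cos(84)
= 0.2 + 0.1568
= 0.3568


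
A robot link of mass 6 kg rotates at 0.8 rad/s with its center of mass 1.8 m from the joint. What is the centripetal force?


F = m * omega^2 * r
= 6 * 0.8^2 * 1.8
= 6 * 0.64 * 1.8
= 6.912 N


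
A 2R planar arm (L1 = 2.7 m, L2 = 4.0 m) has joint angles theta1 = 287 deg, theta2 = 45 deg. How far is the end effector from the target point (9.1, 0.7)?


End effector via forward kinematics:
x = L1*cos(t1) + L2*cos(t1+t2) = 4.3212
y = L1*sin(t1) + L2*sin(t1+t2) = -4.4599
Distance to target:
d = sqrt((9.1 - 4.3212)^2 + (0.7 - -4.4599)^2)
= sqrt(22.837 + 26.6247)
= 7.0329 m


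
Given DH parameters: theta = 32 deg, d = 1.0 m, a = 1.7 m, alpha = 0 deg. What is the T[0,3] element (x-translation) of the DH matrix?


T[0,3] = a * cos(theta)
= 1.7 * cos(32 deg)
= 1.7 * 0.848
= 1.4417


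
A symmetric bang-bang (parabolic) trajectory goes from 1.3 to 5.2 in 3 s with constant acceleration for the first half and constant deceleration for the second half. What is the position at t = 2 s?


Symmetric rest-to-rest: each phase covers (pf-p0)/2 in time T/2. 0.5*a*(T/2)^2 = (pf-p0)/2 => a = 4*(pf-p0)/T^2
a = 4*(5.2-1.3)/3^2 = 1.7333
t = 2 is in the deceleration phase (t > T/2).
p = pf - 0.5*a*(T-t)^2 = 5.2 - 0.5*1.7333*1^2
= 4.3333


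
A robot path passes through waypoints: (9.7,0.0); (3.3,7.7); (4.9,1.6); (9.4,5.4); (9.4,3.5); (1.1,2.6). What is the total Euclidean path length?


Segment lengths:
  seg1 = sqrt((-6.4)^2 + (7.7)^2) = 10.0125
  seg2 = sqrt((1.6)^2 + (-6.1)^2) = 6.3063
  seg3 = sqrt((4.5)^2 + (3.8)^2) = 5.8898
  seg4 = sqrt((0.0)^2 + (-1.9)^2) = 1.9
  seg5 = sqrt((-8.3)^2 + (-0.9)^2) = 8.3487
Total = 32.4573


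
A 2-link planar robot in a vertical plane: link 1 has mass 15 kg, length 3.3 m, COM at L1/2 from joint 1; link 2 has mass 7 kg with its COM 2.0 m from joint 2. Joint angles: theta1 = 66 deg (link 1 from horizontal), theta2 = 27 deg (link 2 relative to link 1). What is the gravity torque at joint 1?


Horizontal distance from joint 1 to link-1 COM:
  x_c1 = (L1/2)*cos(t1) = 1.65 * 0.4067 = 0.6711 m
Horizontal distance from joint 1 to link-2 COM:
  x_c2 = L1*cos(t1) + Lc2*cos(t1+t2)
       = 3.3*0.4067 + 2.0*-0.0523 = 1.2376 m
tau1 = m1*g*x_c1 + m2*g*x_c2
     = 15*9.81*0.6711 + 7*9.81*1.2376
     = 98.7546 + 84.9832
     = 183.7378 Nm


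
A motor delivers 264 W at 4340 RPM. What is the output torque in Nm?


omega = 4340 * 2*pi/60 = 454.4837 rad/s
tau = P / omega = 264 / 454.4837
= 0.5809 Nm


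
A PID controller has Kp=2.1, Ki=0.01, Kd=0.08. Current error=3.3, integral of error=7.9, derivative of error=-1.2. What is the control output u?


u = Kp*e + Ki*int(e) + Kd*de/dt
= 2.1*3.3 + 0.01*7.9 + 0.08*(-1.2)
= 6.93 + 0.079 + -0.096
= 6.913


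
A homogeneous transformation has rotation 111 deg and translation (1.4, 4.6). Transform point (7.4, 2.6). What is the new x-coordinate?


x' = cos(theta)*px - sin(theta)*py + tx
= -0.3584*7.4 - 0.9336*2.6 + 1.4
= -3.6792


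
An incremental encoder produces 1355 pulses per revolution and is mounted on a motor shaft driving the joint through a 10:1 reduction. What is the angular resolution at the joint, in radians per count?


counts per rev = 1355
effective counts at joint = 1355 * 10 = 13550
resolution = 2*pi / 13550
= 4.6370e-04 rad/count


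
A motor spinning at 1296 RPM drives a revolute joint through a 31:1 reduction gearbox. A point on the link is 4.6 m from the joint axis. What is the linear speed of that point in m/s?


omega_motor = 1296 * 2*pi/60 = 135.7168 rad/s
omega_joint = omega_motor / 31 = 4.378 rad/s
v = omega_joint * r = 4.378 * 4.6
= 20.1386 m/s


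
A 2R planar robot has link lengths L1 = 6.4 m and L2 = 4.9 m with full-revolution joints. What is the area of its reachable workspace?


r_max = L1 + L2 = 11.3 m
r_min = |L1 - L2| = 1.5 m
Area = pi*(r_max^2 - r_min^2)
= pi*(127.69 - 2.25)
= pi * 125.44
= 394.0814 m^2


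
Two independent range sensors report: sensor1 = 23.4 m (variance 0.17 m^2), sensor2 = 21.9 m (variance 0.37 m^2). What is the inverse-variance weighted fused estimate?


w1 = (1/var1) / (1/var1 + 1/var2)
   = 5.8824 / (5.8824 + 2.7027) = 0.6852
w2 = 1 - w1 = 0.3148
fused = w1*s1 + w2*s2 = 16.0333 + 6.8944
= 22.9278 m


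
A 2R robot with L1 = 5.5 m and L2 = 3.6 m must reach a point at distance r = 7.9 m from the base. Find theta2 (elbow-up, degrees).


cos(theta2) = (r^2 - L1^2 - L2^2) / (2*L1*L2)
cos(theta2) = (62.41 - 30.25 - 12.96) / 39.6
cos(theta2) = 0.484848
theta2 = 60.9975 degrees


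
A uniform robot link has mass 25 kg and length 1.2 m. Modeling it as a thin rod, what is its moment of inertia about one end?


I = (1/3) * m * L^2
= (1/3) * 25 * 1.2^2
= 0.333333 * 25 * 1.44
= 12.0 kg*m^2


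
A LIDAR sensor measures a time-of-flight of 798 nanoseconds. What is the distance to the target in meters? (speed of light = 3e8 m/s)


tof = 798 ns = 7.98e-07 s
dist = c * tof / 2
= 3e8 * 7.98e-07 / 2
= 119.7 m


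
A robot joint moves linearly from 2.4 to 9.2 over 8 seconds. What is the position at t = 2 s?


s = t/T = 2/8 = 0.25
p(t) = p0 + (pf-p0)*s
= 2.4 + (9.2 - 2.4) * 0.25
= 4.1


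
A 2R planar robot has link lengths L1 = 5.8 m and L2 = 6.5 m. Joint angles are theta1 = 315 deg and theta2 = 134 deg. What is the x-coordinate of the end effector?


Convert angles to radians: theta1 = 5.4978, theta2 = 2.3387
x = L1*cos(theta1) + L2*cos(theta1+theta2)
x = 4.1012 + 0.1134
x = 4.2147


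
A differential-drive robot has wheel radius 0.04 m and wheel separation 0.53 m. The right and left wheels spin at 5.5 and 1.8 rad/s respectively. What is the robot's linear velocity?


vR = r*wR = 0.04*5.5 = 0.22 m/s
vL = r*wL = 0.04*1.8 = 0.072 m/s
v = (vR+vL)/2 = 0.146 m/s
omega = (vR-vL)/L = 0.2792 rad/s
linear velocity = 0.146 m/s


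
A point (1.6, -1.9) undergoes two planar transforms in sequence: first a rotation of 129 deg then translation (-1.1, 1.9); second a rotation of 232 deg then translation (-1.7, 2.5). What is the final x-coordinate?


After transform 1:
x1 = cos(129)*1.6 - sin(129)*-1.9 + -1.1 = -0.6303
y1 = sin(129)*1.6 + cos(129)*-1.9 + 1.9 = 4.3391
After transform 2:
x2 = cos(232)*-0.6303 - sin(232)*4.3391 + -1.7
= 2.1074


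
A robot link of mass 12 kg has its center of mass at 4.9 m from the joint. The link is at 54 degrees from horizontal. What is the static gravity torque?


tau = m*g*L*cos(angle)
= 12 * 9.81 * 4.9 * cos(54 deg)
= 12 * 9.81 * 4.9 * 0.5878
= 339.051 Nm


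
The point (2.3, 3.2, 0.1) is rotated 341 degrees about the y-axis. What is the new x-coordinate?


Rotation about y-axis: x' = x*cos(theta) + z*sin(theta)
= 2.3 * 0.9455 + 0.1 * -0.3256
= 2.1421


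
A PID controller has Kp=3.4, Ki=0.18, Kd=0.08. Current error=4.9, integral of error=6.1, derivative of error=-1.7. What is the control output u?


u = Kp*e + Ki*int(e) + Kd*de/dt
= 3.4*4.9 + 0.18*6.1 + 0.08*(-1.7)
= 16.66 + 1.098 + -0.136
= 17.622


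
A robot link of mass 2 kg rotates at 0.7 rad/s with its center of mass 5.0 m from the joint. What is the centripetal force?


F = m * omega^2 * r
= 2 * 0.7^2 * 5.0
= 2 * 0.49 * 5.0
= 4.9 N


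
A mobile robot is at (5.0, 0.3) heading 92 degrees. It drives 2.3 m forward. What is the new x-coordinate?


x_new = x0 + d*cos(theta)
= 5.0 + 2.3*cos(92)
= 5.0 + -0.0803
= 4.9197


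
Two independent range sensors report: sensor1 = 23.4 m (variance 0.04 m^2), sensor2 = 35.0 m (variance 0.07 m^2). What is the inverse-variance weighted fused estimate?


w1 = (1/var1) / (1/var1 + 1/var2)
   = 25.0 / (25.0 + 14.2857) = 0.6364
w2 = 1 - w1 = 0.3636
fused = w1*s1 + w2*s2 = 14.8909 + 12.7273
= 27.6182 m


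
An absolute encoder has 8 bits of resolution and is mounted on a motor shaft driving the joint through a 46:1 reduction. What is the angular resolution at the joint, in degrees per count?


counts = 2^8 = 256
effective counts at joint = 256 * 46 = 11776
resolution = 360 / 11776
= 0.0306 deg/count


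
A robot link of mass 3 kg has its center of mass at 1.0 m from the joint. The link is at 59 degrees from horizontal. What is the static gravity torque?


tau = m*g*L*cos(angle)
= 3 * 9.81 * 1.0 * cos(59 deg)
= 3 * 9.81 * 1.0 * 0.515
= 15.1576 Nm


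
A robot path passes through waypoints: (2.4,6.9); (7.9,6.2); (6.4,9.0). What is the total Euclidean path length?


Segment lengths:
  seg1 = sqrt((5.5)^2 + (-0.7)^2) = 5.5444
  seg2 = sqrt((-1.5)^2 + (2.8)^2) = 3.1765
Total = 8.7208


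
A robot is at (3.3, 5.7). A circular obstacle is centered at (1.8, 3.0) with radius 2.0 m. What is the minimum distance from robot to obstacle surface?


center_dist = sqrt((3.3-1.8)^2 + (5.7-3.0)^2)
= sqrt(2.25 + 7.29)
= 3.0887
min_dist = center_dist - radius = 3.0887 - 2.0 = 1.0887 m


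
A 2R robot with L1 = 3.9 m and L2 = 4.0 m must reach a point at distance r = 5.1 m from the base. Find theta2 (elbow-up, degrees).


cos(theta2) = (r^2 - L1^2 - L2^2) / (2*L1*L2)
cos(theta2) = (26.01 - 15.21 - 16.0) / 31.2
cos(theta2) = -0.166667
theta2 = 99.5941 degrees


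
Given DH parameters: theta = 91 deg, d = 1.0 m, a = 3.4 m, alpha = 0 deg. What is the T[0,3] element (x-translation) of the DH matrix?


T[0,3] = a * cos(theta)
= 3.4 * cos(91 deg)
= 3.4 * -0.0175
= -0.0593


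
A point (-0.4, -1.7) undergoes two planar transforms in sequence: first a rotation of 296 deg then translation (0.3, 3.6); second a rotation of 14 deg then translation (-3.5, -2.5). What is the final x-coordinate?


After transform 1:
x1 = cos(296)*-0.4 - sin(296)*-1.7 + 0.3 = -1.4033
y1 = sin(296)*-0.4 + cos(296)*-1.7 + 3.6 = 3.2143
After transform 2:
x2 = cos(14)*-1.4033 - sin(14)*3.2143 + -3.5
= -5.6392


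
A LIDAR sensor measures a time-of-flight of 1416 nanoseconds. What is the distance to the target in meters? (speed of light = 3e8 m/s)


tof = 1416 ns = 1.416e-06 s
dist = c * tof / 2
= 3e8 * 1.416e-06 / 2
= 212.4 m


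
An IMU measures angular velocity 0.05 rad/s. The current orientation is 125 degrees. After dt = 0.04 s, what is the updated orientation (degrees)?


delta_theta = w * dt = 0.05 * 0.04 = 0.002 rad
= 0.1146 deg
theta_new = 125 + 0.1146 = 125.1146 deg


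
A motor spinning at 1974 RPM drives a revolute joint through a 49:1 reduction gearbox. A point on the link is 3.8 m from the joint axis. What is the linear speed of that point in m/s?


omega_motor = 1974 * 2*pi/60 = 206.7168 rad/s
omega_joint = omega_motor / 49 = 4.2187 rad/s
v = omega_joint * r = 4.2187 * 3.8
= 16.0311 m/s


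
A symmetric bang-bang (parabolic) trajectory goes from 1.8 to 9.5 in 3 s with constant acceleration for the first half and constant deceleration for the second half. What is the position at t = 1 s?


Symmetric rest-to-rest: each phase covers (pf-p0)/2 in time T/2. 0.5*a*(T/2)^2 = (pf-p0)/2 => a = 4*(pf-p0)/T^2
a = 4*(9.5-1.8)/3^2 = 3.4222
t = 1 is in the acceleration phase (t <= T/2).
p = p0 + 0.5*a*t^2 = 1.8 + 0.5*3.4222*1^2
= 3.5111


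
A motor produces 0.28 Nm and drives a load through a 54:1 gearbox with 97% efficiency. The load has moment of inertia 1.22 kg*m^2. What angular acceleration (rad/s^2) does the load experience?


tau_out = tau_motor * N * eta
= 0.28 * 54 * 0.97 = 14.6664 Nm
alpha = tau_out / I = 14.6664 / 1.22
= 12.0216 rad/s^2


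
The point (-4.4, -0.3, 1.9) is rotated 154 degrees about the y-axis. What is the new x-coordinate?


Rotation about y-axis: x' = x*cos(theta) + z*sin(theta)
= -4.4 * -0.8988 + 1.9 * 0.4384
= 4.7876


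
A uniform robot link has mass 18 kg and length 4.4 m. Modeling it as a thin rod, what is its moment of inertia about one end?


I = (1/3) * m * L^2
= (1/3) * 18 * 4.4^2
= 0.333333 * 18 * 19.36
= 116.16 kg*m^2


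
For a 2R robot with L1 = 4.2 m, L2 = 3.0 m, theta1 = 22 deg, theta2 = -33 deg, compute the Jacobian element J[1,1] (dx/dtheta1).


J[1,1] = -L1*sin(t1) - L2*sin(t1+t2)
= -4.2*sin(22) - 3.0*sin(-11)
= -1.0009


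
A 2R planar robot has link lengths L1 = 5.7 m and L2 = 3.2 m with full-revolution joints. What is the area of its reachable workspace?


r_max = L1 + L2 = 8.9 m
r_min = |L1 - L2| = 2.5 m
Area = pi*(r_max^2 - r_min^2)
= pi*(79.21 - 6.25)
= pi * 72.96
= 229.2106 m^2


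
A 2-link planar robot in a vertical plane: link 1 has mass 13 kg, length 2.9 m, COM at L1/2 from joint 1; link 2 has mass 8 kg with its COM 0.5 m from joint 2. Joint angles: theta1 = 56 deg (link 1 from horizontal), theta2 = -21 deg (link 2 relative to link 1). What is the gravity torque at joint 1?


Horizontal distance from joint 1 to link-1 COM:
  x_c1 = (L1/2)*cos(t1) = 1.45 * 0.5592 = 0.8108 m
Horizontal distance from joint 1 to link-2 COM:
  x_c2 = L1*cos(t1) + Lc2*cos(t1+t2)
       = 2.9*0.5592 + 0.5*0.8192 = 2.0312 m
tau1 = m1*g*x_c1 + m2*g*x_c2
     = 13*9.81*0.8108 + 8*9.81*2.0312
     = 103.4051 + 159.4114
     = 262.8165 Nm


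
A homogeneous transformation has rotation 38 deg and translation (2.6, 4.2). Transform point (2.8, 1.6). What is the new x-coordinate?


x' = cos(theta)*px - sin(theta)*py + tx
= 0.788*2.8 - 0.6157*1.6 + 2.6
= 3.8214
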